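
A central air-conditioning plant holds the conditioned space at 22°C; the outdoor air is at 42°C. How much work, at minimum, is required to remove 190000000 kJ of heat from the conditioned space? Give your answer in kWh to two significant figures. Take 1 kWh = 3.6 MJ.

In absolute terms T_C = 295.15 K and T_H = 315.15 K, so ΔT = 20.00 K.
The reversible limit is COP_R = T_C/ΔT = 14.76, so W_min = Q_C/COP = Q_C·ΔT/T_C.
W_min = 190000000 × 20.00/295.15 = 12870000 kJ = 3576 kWh.

3600 kWh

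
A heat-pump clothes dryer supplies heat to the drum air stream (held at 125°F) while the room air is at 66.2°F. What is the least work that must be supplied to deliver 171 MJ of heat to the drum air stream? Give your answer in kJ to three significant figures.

17200 kJ

In absolute terms T_C = 292.15 K and T_H = 324.82 K, so ΔT = 32.67 K.
The reversible limit is COP_HP = T_H/ΔT = 9.943, so W_min = Q_H/COP = Q_H·ΔT/T_H.
W_min = 171.0 × 32.67/324.82 = 17.20 MJ = 17200 kJ.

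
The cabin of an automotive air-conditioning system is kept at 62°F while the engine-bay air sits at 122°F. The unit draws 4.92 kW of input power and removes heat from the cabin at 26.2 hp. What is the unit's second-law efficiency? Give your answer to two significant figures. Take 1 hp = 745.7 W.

Converting, Q̇_C = 26.20 hp = 19.54 kW, so COP_actual = Q̇_C/Ẇ = 19.54/4.920 = 3.971.
In absolute terms T_C = 289.82 K and T_H = 323.15 K, so ΔT = 33.33 K.
COP_Carnot = T_C/ΔT = 289.82/33.33 = 8.695.
η_II = COP_actual/COP_Carnot = 3.971/8.695 = 0.4567.

0.46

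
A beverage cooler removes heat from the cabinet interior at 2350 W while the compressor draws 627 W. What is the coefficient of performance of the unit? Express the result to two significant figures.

3.7

The first law gives Q̇_H = Q̇_C + Ẇ, so the three rates are Q̇_C = 2350, Q̇_H = 2977, Ẇ = 627.0 W.
COP_R = Q̇_C/Ẇ = 2350/627.0 = 3.748.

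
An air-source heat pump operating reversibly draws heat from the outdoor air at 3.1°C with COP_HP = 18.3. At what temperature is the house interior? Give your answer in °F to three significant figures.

COP_HP = T_H/(T_H − T_C) rearranges to T_H = COP·T_C/(COP − 1).
With T_C = 276.25 K, T_H = 18.3 × 276.25/17.30 = 292.22 K.
Converting, 292.22 K = 66.32°F.

66.3 °F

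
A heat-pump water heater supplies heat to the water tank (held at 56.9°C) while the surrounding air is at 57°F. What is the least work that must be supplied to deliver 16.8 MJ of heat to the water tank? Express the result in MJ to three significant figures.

2.19 MJ

In absolute terms T_C = 287.04 K and T_H = 330.05 K, so ΔT = 43.01 K.
The reversible limit is COP_HP = T_H/ΔT = 7.674, so W_min = Q_H/COP = Q_H·ΔT/T_H.
W_min = 16.80 × 43.01/330.05 = 2.189 MJ.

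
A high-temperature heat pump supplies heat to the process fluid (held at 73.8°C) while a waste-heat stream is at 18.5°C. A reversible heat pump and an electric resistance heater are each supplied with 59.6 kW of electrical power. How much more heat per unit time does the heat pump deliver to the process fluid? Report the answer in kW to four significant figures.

In absolute terms T_C = 291.65 K and T_H = 346.95 K, so ΔT = 55.30 K.
COP_Carnot = T_H/ΔT = 346.95/55.30 = 6.274.
The heat pump delivers Q̇_H = COP × Ẇ = 373.9 kW; the resistance heater delivers Ẇ = 59.60 kW.
Extra = (COP − 1)·Ẇ = 314.3 kW.

314.3 kW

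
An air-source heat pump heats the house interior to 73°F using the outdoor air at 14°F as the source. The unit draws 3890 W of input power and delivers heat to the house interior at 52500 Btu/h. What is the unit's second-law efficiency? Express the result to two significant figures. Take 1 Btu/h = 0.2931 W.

0.44

Converting, Q̇_H = 52500 Btu/h = 15390 W, so COP_actual = Q̇_H/Ẇ = 15390/3890 = 3.956.
In absolute terms T_C = 263.15 K and T_H = 295.93 K, so ΔT = 32.78 K.
COP_Carnot = T_H/ΔT = 295.93/32.78 = 9.028.
η_II = COP_actual/COP_Carnot = 3.956/9.028 = 0.4381.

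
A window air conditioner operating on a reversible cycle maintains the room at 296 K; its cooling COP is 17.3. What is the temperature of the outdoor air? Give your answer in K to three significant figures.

COP_R = T_C/(T_H − T_C) gives T_H − T_C = T_C/COP.
With T_C = 296.00 K, T_H = 296.00 × (1 + 1/17.3) = 313.11 K.

313 K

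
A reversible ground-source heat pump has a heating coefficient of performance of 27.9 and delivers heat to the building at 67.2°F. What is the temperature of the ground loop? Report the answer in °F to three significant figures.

48.3 °F

COP_HP = T_H/(T_H − T_C) gives T_H − T_C = T_H/COP.
With T_H = 292.71 K, T_C = 292.71 × (1 − 1/27.9) = 282.21 K.
Converting, 282.21 K = 48.32°F.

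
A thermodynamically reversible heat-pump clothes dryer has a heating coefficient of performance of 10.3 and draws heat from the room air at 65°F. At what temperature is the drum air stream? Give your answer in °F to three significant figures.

COP_HP = T_H/(T_H − T_C) rearranges to T_H = COP·T_C/(COP − 1).
With T_C = 291.48 K, T_H = 10.3 × 291.48/9.300 = 322.83 K.
Converting, 322.83 K = 121.42°F.

121 °F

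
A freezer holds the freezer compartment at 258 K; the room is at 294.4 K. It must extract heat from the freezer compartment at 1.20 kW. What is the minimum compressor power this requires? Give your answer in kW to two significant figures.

The reservoir spacing is ΔT = 294.4 − 258 = 36.40 K.
COP_Carnot = T_C/ΔT = 258.00/36.40 = 7.088.
Ẇ_min = Q̇/COP_Carnot = 1.200/7.088 = 0.1693 kW.

0.17 kW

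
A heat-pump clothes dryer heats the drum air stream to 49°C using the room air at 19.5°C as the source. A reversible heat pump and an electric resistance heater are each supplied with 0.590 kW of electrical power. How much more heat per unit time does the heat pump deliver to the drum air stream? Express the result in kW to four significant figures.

In absolute terms T_C = 292.65 K and T_H = 322.15 K, so ΔT = 29.50 K.
COP_Carnot = T_H/ΔT = 322.15/29.50 = 10.92.
The heat pump delivers Q̇_H = COP × Ẇ = 6.443 kW; the resistance heater delivers Ẇ = 0.5900 kW.
Extra = (COP − 1)·Ẇ = 5.853 kW.

5.853 kW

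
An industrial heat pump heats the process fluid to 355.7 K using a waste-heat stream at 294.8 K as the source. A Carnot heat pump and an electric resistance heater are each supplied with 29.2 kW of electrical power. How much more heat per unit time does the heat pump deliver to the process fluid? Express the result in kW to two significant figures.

The reservoir spacing is ΔT = 355.7 − 294.8 = 60.90 K.
COP_Carnot = T_H/ΔT = 355.70/60.90 = 5.841.
The heat pump delivers Q̇_H = COP × Ẇ = 170.5 kW; the resistance heater delivers Ẇ = 29.20 kW.
Extra = (COP − 1)·Ẇ = 141.3 kW.

140 kW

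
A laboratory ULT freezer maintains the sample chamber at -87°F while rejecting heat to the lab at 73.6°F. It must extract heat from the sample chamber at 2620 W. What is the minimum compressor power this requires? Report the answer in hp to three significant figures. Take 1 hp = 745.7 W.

1.51 hp

In absolute terms T_C = 207.04 K and T_H = 296.26 K, so ΔT = 89.22 K.
COP_Carnot = T_C/ΔT = 207.04/89.22 = 2.320.
Ẇ_min = Q̇/COP_Carnot = 2620/2.320 = 1129 W = 1.514 hp.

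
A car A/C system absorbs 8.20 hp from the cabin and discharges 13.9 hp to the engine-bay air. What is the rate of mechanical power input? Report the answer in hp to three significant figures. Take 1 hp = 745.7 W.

5.70 hp

For a cyclic device the first law requires Q̇_H = Q̇_C + Ẇ.
Ẇ = Q̇_H − Q̇_C = 5.700 hp.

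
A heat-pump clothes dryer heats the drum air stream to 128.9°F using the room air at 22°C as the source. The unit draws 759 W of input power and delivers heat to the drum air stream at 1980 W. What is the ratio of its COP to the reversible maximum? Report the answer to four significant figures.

0.2540

COP_actual = Q̇_H/Ẇ = 1980/759.0 = 2.609.
In absolute terms T_C = 295.15 K and T_H = 326.98 K, so ΔT = 31.83 K.
COP_Carnot = T_H/ΔT = 326.98/31.83 = 10.27.
η_II = COP_actual/COP_Carnot = 2.609/10.27 = 0.2540.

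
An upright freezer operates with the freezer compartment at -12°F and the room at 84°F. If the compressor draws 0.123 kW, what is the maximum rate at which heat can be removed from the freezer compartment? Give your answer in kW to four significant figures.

0.5736 kW

In absolute terms T_C = 248.71 K and T_H = 302.04 K, so ΔT = 53.33 K.
COP_Carnot = T_C/ΔT = 248.71/53.33 = 4.663.
Q̇_max = COP_Carnot × Ẇ = 4.663 × 0.1230 kW = 0.5736 kW.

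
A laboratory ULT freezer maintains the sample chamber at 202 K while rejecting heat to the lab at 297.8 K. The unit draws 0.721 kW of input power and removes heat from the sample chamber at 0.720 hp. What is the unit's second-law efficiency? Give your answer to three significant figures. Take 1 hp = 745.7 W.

0.353

Converting, Q̇_C = 0.7200 hp = 0.5369 kW, so COP_actual = Q̇_C/Ẇ = 0.5369/0.7210 = 0.7447.
The reservoir spacing is ΔT = 297.8 − 202 = 95.80 K.
COP_Carnot = T_C/ΔT = 202.00/95.80 = 2.109.
η_II = COP_actual/COP_Carnot = 0.7447/2.109 = 0.3532.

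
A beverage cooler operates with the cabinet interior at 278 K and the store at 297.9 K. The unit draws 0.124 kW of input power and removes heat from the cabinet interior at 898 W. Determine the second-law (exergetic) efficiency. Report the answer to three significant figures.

0.518

Converting, Q̇_C = 898.0 W = 0.8980 kW, so COP_actual = Q̇_C/Ẇ = 0.8980/0.1240 = 7.242.
The reservoir spacing is ΔT = 297.9 − 278 = 19.90 K.
COP_Carnot = T_C/ΔT = 278.00/19.90 = 13.97.
η_II = COP_actual/COP_Carnot = 7.242/13.97 = 0.5184.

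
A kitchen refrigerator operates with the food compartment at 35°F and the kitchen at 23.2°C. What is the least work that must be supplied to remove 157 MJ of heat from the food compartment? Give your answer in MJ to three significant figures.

In absolute terms T_C = 274.82 K and T_H = 296.35 K, so ΔT = 21.53 K.
The reversible limit is COP_R = T_C/ΔT = 12.76, so W_min = Q_C/COP = Q_C·ΔT/T_C.
W_min = 157.0 × 21.53/274.82 = 12.30 MJ.

12.3 MJ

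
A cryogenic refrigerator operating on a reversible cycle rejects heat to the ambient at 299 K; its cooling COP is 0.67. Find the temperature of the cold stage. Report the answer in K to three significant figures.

For a Carnot refrigerator COP_R = T_C/(T_H − T_C), so T_C = COP·T_H/(1 + COP).
With T_H = 299.00 K, T_C = 0.67 × 299.00/1.670 = 119.96 K.

120 K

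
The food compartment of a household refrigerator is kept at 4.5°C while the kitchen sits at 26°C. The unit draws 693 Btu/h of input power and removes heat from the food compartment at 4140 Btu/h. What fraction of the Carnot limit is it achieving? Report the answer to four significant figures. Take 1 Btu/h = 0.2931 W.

COP_actual = Q̇_C/Ẇ = 4140/693.0 = 5.974.
In absolute terms T_C = 277.65 K and T_H = 299.15 K, so ΔT = 21.50 K.
COP_Carnot = T_C/ΔT = 277.65/21.50 = 12.91.
η_II = COP_actual/COP_Carnot = 5.974/12.91 = 0.4626.

0.4626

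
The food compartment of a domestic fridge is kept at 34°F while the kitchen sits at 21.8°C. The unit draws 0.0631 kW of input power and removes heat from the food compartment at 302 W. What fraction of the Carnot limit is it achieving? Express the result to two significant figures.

Converting, Q̇_C = 302.0 W = 0.3020 kW, so COP_actual = Q̇_C/Ẇ = 0.3020/0.06310 = 4.786.
In absolute terms T_C = 274.26 K and T_H = 294.95 K, so ΔT = 20.69 K.
COP_Carnot = T_C/ΔT = 274.26/20.69 = 13.26.
η_II = COP_actual/COP_Carnot = 4.786/13.26 = 0.3610.

0.36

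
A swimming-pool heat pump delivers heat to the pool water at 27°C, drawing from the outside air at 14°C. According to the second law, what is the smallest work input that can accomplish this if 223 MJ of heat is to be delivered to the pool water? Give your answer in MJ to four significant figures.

9.659 MJ

In absolute terms T_C = 287.15 K and T_H = 300.15 K, so ΔT = 13.00 K.
The reversible limit is COP_HP = T_H/ΔT = 23.09, so W_min = Q_H/COP = Q_H·ΔT/T_H.
W_min = 223.0 × 13.00/300.15 = 9.659 MJ.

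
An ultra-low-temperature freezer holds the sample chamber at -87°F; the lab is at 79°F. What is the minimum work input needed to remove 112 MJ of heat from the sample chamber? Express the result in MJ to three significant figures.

49.9 MJ

In absolute terms T_C = 207.04 K and T_H = 299.26 K, so ΔT = 92.22 K.
The reversible limit is COP_R = T_C/ΔT = 2.245, so W_min = Q_C/COP = Q_C·ΔT/T_C.
W_min = 112.0 × 92.22/207.04 = 49.89 MJ.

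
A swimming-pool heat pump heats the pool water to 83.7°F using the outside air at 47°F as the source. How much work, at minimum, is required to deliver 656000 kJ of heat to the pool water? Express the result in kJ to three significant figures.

44300 kJ

In absolute terms T_C = 281.48 K and T_H = 301.87 K, so ΔT = 20.39 K.
The reversible limit is COP_HP = T_H/ΔT = 14.81, so W_min = Q_H/COP = Q_H·ΔT/T_H.
W_min = 656000 × 20.39/301.87 = 44310 kJ.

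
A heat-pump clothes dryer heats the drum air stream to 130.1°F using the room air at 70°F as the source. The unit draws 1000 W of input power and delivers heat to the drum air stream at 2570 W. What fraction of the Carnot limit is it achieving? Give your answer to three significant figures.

0.262

COP_actual = Q̇_H/Ẇ = 2570/1000 = 2.570.
In absolute terms T_C = 294.26 K and T_H = 327.65 K, so ΔT = 33.39 K.
COP_Carnot = T_H/ΔT = 327.65/33.39 = 9.813.
η_II = COP_actual/COP_Carnot = 2.570/9.813 = 0.2619.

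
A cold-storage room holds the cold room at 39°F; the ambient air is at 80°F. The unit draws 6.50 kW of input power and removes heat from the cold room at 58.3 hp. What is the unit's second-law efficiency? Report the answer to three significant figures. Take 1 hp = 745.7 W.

Converting, Q̇_C = 58.30 hp = 43.47 kW, so COP_actual = Q̇_C/Ẇ = 43.47/6.500 = 6.688.
In absolute terms T_C = 277.04 K and T_H = 299.82 K, so ΔT = 22.78 K.
COP_Carnot = T_C/ΔT = 277.04/22.78 = 12.16.
η_II = COP_actual/COP_Carnot = 6.688/12.16 = 0.5499.

0.550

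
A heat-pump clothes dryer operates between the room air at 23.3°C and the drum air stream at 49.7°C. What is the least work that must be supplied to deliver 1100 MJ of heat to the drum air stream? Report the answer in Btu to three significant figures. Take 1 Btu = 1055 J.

In absolute terms T_C = 296.45 K and T_H = 322.85 K, so ΔT = 26.40 K.
The reversible limit is COP_HP = T_H/ΔT = 12.23, so W_min = Q_H/COP = Q_H·ΔT/T_H.
W_min = 1100 × 26.40/322.85 = 89.95 MJ = 85260 Btu.

85300 Btu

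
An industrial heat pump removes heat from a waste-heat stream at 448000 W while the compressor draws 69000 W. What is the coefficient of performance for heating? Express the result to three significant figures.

The first law gives Q̇_H = Q̇_C + Ẇ, so the three rates are Q̇_C = 448000, Q̇_H = 517000, Ẇ = 69000 W.
COP_HP = Q̇_H/Ẇ = 517000/69000 = 7.493.

7.49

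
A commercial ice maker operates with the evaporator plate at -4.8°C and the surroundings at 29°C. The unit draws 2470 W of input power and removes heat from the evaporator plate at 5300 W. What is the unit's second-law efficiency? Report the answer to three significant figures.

COP_actual = Q̇_C/Ẇ = 5300/2470 = 2.146.
In absolute terms T_C = 268.35 K and T_H = 302.15 K, so ΔT = 33.80 K.
COP_Carnot = T_C/ΔT = 268.35/33.80 = 7.939.
η_II = COP_actual/COP_Carnot = 2.146/7.939 = 0.2703.

0.270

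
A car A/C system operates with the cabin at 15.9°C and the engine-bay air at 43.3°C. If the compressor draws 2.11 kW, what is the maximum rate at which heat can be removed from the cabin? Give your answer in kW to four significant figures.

In absolute terms T_C = 289.05 K and T_H = 316.45 K, so ΔT = 27.40 K.
COP_Carnot = T_C/ΔT = 289.05/27.40 = 10.55.
Q̇_max = COP_Carnot × Ẇ = 10.55 × 2.110 kW = 22.26 kW.

22.26 kW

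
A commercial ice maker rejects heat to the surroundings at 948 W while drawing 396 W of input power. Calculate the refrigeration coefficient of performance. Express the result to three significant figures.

1.39

The first law gives Q̇_H = Q̇_C + Ẇ, so the three rates are Q̇_C = 552.0, Q̇_H = 948.0, Ẇ = 396.0 W.
COP_R = Q̇_C/Ẇ = 552.0/396.0 = 1.394.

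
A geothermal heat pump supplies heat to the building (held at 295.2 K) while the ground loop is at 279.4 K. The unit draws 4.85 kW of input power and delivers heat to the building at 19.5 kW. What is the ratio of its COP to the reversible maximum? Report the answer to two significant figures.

0.22

COP_actual = Q̇_H/Ẇ = 19.50/4.850 = 4.021.
The reservoir spacing is ΔT = 295.2 − 279.4 = 15.80 K.
COP_Carnot = T_H/ΔT = 295.20/15.80 = 18.68.
η_II = COP_actual/COP_Carnot = 4.021/18.68 = 0.2152.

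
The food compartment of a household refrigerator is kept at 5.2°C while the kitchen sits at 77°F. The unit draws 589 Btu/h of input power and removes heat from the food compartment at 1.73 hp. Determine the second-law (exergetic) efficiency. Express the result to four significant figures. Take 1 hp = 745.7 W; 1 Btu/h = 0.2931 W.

Converting, Q̇_C = 1.730 hp = 4401 Btu/h, so COP_actual = Q̇_C/Ẇ = 4401/589.0 = 7.473.
In absolute terms T_C = 278.35 K and T_H = 298.15 K, so ΔT = 19.80 K.
COP_Carnot = T_C/ΔT = 278.35/19.80 = 14.06.
η_II = COP_actual/COP_Carnot = 7.473/14.06 = 0.5316.

0.5316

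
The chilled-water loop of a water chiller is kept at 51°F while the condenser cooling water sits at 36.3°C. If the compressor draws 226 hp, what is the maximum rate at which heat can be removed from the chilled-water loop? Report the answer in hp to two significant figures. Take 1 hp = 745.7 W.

In absolute terms T_C = 283.71 K and T_H = 309.45 K, so ΔT = 25.74 K.
COP_Carnot = T_C/ΔT = 283.71/25.74 = 11.02.
Q̇_max = COP_Carnot × Ẇ = 11.02 × 226.0 hp = 2491 hp.

2500 hp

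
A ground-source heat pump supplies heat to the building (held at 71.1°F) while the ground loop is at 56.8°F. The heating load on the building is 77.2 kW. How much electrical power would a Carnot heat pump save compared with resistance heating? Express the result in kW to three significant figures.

In absolute terms T_C = 286.93 K and T_H = 294.87 K, so ΔT = 7.944 K.
COP_Carnot = T_H/ΔT = 294.87/7.944 = 37.12.
Resistance heating needs Ẇ_res = Q̇_H = 77.20 kW; the reversible heat pump needs only Ẇ_hp = Q̇_H/COP = 2.080 kW.
Saving = 77.20 − 2.080 = 75.12 kW.

75.1 kW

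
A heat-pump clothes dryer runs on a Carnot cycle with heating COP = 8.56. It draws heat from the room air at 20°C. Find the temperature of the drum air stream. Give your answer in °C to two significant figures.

COP_HP = T_H/(T_H − T_C) rearranges to T_H = COP·T_C/(COP − 1).
With T_C = 293.15 K, T_H = 8.56 × 293.15/7.560 = 331.93 K.
Converting, 331.93 K = 58.78°C.

59 °C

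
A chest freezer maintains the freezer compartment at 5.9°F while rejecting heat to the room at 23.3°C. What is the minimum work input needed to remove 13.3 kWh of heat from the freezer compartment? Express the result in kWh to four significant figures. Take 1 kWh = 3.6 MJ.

In absolute terms T_C = 258.65 K and T_H = 296.45 K, so ΔT = 37.80 K.
The reversible limit is COP_R = T_C/ΔT = 6.843, so W_min = Q_C/COP = Q_C·ΔT/T_C.
W_min = 13.30 × 37.80/258.65 = 1.944 kWh.

1.944 kWh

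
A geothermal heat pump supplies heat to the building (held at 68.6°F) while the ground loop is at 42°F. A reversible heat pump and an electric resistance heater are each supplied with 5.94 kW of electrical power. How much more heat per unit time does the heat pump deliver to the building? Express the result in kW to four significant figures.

112.0 kW

In absolute terms T_C = 278.71 K and T_H = 293.48 K, so ΔT = 14.78 K.
COP_Carnot = T_H/ΔT = 293.48/14.78 = 19.86.
The heat pump delivers Q̇_H = COP × Ẇ = 118.0 kW; the resistance heater delivers Ẇ = 5.940 kW.
Extra = (COP − 1)·Ẇ = 112.0 kW.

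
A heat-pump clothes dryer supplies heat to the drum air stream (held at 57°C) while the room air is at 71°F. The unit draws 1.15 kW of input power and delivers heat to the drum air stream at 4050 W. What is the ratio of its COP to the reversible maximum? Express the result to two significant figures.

0.38

Converting, Q̇_H = 4050 W = 4.050 kW, so COP_actual = Q̇_H/Ẇ = 4.050/1.150 = 3.522.
In absolute terms T_C = 294.82 K and T_H = 330.15 K, so ΔT = 35.33 K.
COP_Carnot = T_H/ΔT = 330.15/35.33 = 9.344.
η_II = COP_actual/COP_Carnot = 3.522/9.344 = 0.3769.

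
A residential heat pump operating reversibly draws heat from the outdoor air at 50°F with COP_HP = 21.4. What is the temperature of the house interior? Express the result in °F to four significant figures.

74.98 °F

COP_HP = T_H/(T_H − T_C) rearranges to T_H = COP·T_C/(COP − 1).
With T_C = 283.15 K, T_H = 21.4 × 283.15/20.40 = 297.03 K.
Converting, 297.03 K = 74.98°F.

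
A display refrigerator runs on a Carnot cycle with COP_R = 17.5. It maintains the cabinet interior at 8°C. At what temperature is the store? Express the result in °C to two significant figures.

24 °C

COP_R = T_C/(T_H − T_C) gives T_H − T_C = T_C/COP.
With T_C = 281.15 K, T_H = 281.15 × (1 + 1/17.5) = 297.22 K.
Converting, 297.22 K = 24.07°C.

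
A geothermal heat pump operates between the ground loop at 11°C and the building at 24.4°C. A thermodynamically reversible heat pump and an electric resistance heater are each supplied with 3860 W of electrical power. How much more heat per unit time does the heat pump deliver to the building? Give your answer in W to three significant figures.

In absolute terms T_C = 284.15 K and T_H = 297.55 K, so ΔT = 13.40 K.
COP_Carnot = T_H/ΔT = 297.55/13.40 = 22.21.
The heat pump delivers Q̇_H = COP × Ẇ = 85710 W; the resistance heater delivers Ẇ = 3860 W.
Extra = (COP − 1)·Ẇ = 81850 W.

81900 W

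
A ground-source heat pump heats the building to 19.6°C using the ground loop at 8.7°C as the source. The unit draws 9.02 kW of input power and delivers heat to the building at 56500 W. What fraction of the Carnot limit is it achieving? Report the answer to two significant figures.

Converting, Q̇_H = 56500 W = 56.50 kW, so COP_actual = Q̇_H/Ẇ = 56.50/9.020 = 6.264.
In absolute terms T_C = 281.85 K and T_H = 292.75 K, so ΔT = 10.90 K.
COP_Carnot = T_H/ΔT = 292.75/10.90 = 26.86.
η_II = COP_actual/COP_Carnot = 6.264/26.86 = 0.2332.

0.23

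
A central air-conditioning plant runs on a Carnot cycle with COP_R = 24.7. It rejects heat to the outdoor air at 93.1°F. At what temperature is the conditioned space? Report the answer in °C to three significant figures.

For a Carnot refrigerator COP_R = T_C/(T_H − T_C), so T_C = COP·T_H/(1 + COP).
With T_H = 307.09 K, T_C = 24.7 × 307.09/25.70 = 295.15 K.
Converting, 295.15 K = 22.00°C.

22.0 °C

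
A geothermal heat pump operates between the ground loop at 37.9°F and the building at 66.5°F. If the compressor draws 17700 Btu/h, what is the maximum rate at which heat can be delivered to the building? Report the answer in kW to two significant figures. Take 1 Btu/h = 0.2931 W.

95 kW

In absolute terms T_C = 276.43 K and T_H = 292.32 K, so ΔT = 15.89 K.
COP_Carnot = T_H/ΔT = 292.32/15.89 = 18.40.
Q̇_max = COP_Carnot × Ẇ = 18.40 × 17700 Btu/h = 325600 Btu/h = 95.44 kW.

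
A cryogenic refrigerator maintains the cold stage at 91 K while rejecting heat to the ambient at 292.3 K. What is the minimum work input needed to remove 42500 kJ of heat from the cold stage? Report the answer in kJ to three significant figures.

The reservoir spacing is ΔT = 292.3 − 91 = 201.3 K.
The reversible limit is COP_R = T_C/ΔT = 0.4521, so W_min = Q_C/COP = Q_C·ΔT/T_C.
W_min = 42500 × 201.3/91.00 = 94010 kJ.

94000 kJ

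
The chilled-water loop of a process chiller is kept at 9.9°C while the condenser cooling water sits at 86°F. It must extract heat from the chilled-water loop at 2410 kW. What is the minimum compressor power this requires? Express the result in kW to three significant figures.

171 kW

In absolute terms T_C = 283.05 K and T_H = 303.15 K, so ΔT = 20.10 K.
COP_Carnot = T_C/ΔT = 283.05/20.10 = 14.08.
Ẇ_min = Q̇/COP_Carnot = 2410/14.08 = 171.1 kW.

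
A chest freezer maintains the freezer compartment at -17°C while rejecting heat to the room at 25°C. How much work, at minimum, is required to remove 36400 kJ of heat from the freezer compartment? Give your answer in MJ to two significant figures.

In absolute terms T_C = 256.15 K and T_H = 298.15 K, so ΔT = 42.00 K.
The reversible limit is COP_R = T_C/ΔT = 6.099, so W_min = Q_C/COP = Q_C·ΔT/T_C.
W_min = 36400 × 42.00/256.15 = 5968 kJ = 5.968 MJ.

6.0 MJ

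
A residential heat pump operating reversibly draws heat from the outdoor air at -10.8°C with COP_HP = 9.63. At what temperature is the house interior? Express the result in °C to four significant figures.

COP_HP = T_H/(T_H − T_C) rearranges to T_H = COP·T_C/(COP − 1).
With T_C = 262.35 K, T_H = 9.63 × 262.35/8.630 = 292.75 K.
Converting, 292.75 K = 19.60°C.

19.60 °C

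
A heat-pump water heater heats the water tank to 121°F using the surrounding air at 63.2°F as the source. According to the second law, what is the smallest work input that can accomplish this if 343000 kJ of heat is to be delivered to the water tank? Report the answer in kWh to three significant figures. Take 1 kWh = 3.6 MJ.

In absolute terms T_C = 290.48 K and T_H = 322.59 K, so ΔT = 32.11 K.
The reversible limit is COP_HP = T_H/ΔT = 10.05, so W_min = Q_H/COP = Q_H·ΔT/T_H.
W_min = 343000 × 32.11/322.59 = 34140 kJ = 9.484 kWh.

9.48 kWh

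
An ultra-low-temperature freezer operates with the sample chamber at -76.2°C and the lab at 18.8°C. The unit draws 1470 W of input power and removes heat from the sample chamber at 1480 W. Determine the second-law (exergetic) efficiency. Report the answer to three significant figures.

COP_actual = Q̇_C/Ẇ = 1480/1470 = 1.007.
In absolute terms T_C = 196.95 K and T_H = 291.95 K, so ΔT = 95.00 K.
COP_Carnot = T_C/ΔT = 196.95/95.00 = 2.073.
η_II = COP_actual/COP_Carnot = 1.007/2.073 = 0.4856.

0.486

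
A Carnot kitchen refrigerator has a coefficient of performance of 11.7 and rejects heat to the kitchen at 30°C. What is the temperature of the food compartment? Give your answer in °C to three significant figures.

6.13 °C

For a Carnot refrigerator COP_R = T_C/(T_H − T_C), so T_C = COP·T_H/(1 + COP).
With T_H = 303.15 K, T_C = 11.7 × 303.15/12.70 = 279.28 K.
Converting, 279.28 K = 6.13°C.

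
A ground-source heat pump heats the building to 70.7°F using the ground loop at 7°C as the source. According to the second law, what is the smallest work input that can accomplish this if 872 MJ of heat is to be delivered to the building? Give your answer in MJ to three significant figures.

42.9 MJ

In absolute terms T_C = 280.15 K and T_H = 294.65 K, so ΔT = 14.50 K.
The reversible limit is COP_HP = T_H/ΔT = 20.32, so W_min = Q_H/COP = Q_H·ΔT/T_H.
W_min = 872.0 × 14.50/294.65 = 42.91 MJ.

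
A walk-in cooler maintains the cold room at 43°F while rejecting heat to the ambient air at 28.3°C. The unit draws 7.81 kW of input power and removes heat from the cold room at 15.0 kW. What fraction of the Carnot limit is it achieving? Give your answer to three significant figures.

COP_actual = Q̇_C/Ẇ = 15.00/7.810 = 1.921.
In absolute terms T_C = 279.26 K and T_H = 301.45 K, so ΔT = 22.19 K.
COP_Carnot = T_C/ΔT = 279.26/22.19 = 12.59.
η_II = COP_actual/COP_Carnot = 1.921/12.59 = 0.1526.

0.153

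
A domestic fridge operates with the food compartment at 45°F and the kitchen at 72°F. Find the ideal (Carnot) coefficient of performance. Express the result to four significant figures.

18.69

In absolute terms T_C = 280.37 K and T_H = 295.37 K, so ΔT = 15.00 K.
For a reversible cycle, COP_Carnot = T_C/ΔT = 280.37/15.00 = 18.69.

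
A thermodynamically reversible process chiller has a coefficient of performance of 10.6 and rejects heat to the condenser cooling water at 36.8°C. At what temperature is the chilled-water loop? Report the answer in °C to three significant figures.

For a Carnot refrigerator COP_R = T_C/(T_H − T_C), so T_C = COP·T_H/(1 + COP).
With T_H = 309.95 K, T_C = 10.6 × 309.95/11.60 = 283.23 K.
Converting, 283.23 K = 10.08°C.

10.1 °C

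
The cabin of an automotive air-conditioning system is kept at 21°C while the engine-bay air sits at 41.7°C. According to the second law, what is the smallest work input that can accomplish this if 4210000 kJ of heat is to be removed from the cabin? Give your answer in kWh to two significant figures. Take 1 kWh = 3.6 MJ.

82 kWh

In absolute terms T_C = 294.15 K and T_H = 314.85 K, so ΔT = 20.70 K.
The reversible limit is COP_R = T_C/ΔT = 14.21, so W_min = Q_C/COP = Q_C·ΔT/T_C.
W_min = 4210000 × 20.70/294.15 = 296300 kJ = 82.30 kWh.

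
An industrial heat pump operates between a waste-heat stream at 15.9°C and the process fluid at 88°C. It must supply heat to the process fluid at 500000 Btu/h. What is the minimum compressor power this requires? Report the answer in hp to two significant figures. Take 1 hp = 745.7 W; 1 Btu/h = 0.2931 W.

39 hp

In absolute terms T_C = 289.05 K and T_H = 361.15 K, so ΔT = 72.10 K.
COP_Carnot = T_H/ΔT = 361.15/72.10 = 5.009.
Ẇ_min = Q̇/COP_Carnot = 500000/5.009 = 99820 Btu/h = 39.23 hp.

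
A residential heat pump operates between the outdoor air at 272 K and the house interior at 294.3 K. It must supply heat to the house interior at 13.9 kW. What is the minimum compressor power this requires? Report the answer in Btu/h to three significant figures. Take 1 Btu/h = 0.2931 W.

3590 Btu/h

The reservoir spacing is ΔT = 294.3 − 272 = 22.30 K.
COP_Carnot = T_H/ΔT = 294.30/22.30 = 13.20.
Ẇ_min = Q̇/COP_Carnot = 13.90/13.20 = 1.053 kW = 3593 Btu/h.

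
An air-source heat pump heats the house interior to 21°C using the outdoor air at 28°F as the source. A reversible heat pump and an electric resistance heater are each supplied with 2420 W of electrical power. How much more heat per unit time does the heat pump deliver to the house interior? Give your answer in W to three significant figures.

In absolute terms T_C = 270.93 K and T_H = 294.15 K, so ΔT = 23.22 K.
COP_Carnot = T_H/ΔT = 294.15/23.22 = 12.67.
The heat pump delivers Q̇_H = COP × Ẇ = 30650 W; the resistance heater delivers Ẇ = 2420 W.
Extra = (COP − 1)·Ẇ = 28230 W.

28200 W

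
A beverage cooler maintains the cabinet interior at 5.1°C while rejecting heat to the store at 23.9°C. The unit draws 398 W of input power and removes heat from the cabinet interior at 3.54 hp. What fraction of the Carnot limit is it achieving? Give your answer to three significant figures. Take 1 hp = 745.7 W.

Converting, Q̇_C = 3.540 hp = 2640 W, so COP_actual = Q̇_C/Ẇ = 2640/398.0 = 6.633.
In absolute terms T_C = 278.25 K and T_H = 297.05 K, so ΔT = 18.80 K.
COP_Carnot = T_C/ΔT = 278.25/18.80 = 14.80.
η_II = COP_actual/COP_Carnot = 6.633/14.80 = 0.4481.

0.448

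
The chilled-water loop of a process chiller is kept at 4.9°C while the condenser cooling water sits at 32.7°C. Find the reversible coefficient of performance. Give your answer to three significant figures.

In absolute terms T_C = 278.05 K and T_H = 305.85 K, so ΔT = 27.80 K.
For a reversible cycle, COP_Carnot = T_C/ΔT = 278.05/27.80 = 10.00.

10.0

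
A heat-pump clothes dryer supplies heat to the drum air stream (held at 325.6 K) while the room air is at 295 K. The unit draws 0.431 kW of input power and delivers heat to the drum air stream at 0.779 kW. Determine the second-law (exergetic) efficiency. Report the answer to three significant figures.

COP_actual = Q̇_H/Ẇ = 0.7790/0.4310 = 1.807.
The reservoir spacing is ΔT = 325.6 − 295 = 30.60 K.
COP_Carnot = T_H/ΔT = 325.60/30.60 = 10.64.
η_II = COP_actual/COP_Carnot = 1.807/10.64 = 0.1699.

0.170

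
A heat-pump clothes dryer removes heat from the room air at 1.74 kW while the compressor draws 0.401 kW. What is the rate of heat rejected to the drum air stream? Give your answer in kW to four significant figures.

For a cyclic device the first law requires Q̇_H = Q̇_C + Ẇ.
Q̇_H = Q̇_C + Ẇ = 2.141 kW.

2.141 kW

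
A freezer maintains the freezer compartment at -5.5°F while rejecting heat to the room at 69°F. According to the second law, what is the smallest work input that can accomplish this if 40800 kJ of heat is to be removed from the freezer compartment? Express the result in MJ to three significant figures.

6.69 MJ

In absolute terms T_C = 252.32 K and T_H = 293.71 K, so ΔT = 41.39 K.
The reversible limit is COP_R = T_C/ΔT = 6.096, so W_min = Q_C/COP = Q_C·ΔT/T_C.
W_min = 40800 × 41.39/252.32 = 6693 kJ = 6.693 MJ.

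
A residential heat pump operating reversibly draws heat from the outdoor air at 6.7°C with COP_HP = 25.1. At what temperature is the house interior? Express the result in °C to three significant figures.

18.3 °C

COP_HP = T_H/(T_H − T_C) rearranges to T_H = COP·T_C/(COP − 1).
With T_C = 279.85 K, T_H = 25.1 × 279.85/24.10 = 291.46 K.
Converting, 291.46 K = 18.31°C.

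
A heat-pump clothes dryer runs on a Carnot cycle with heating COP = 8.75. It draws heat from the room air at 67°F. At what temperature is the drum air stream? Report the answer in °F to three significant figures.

135 °F

COP_HP = T_H/(T_H − T_C) rearranges to T_H = COP·T_C/(COP − 1).
With T_C = 292.59 K, T_H = 8.75 × 292.59/7.750 = 330.35 K.
Converting, 330.35 K = 134.96°F.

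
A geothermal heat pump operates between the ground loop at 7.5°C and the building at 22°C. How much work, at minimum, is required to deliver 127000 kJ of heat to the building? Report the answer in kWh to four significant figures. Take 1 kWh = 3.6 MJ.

1.733 kWh

In absolute terms T_C = 280.65 K and T_H = 295.15 K, so ΔT = 14.50 K.
The reversible limit is COP_HP = T_H/ΔT = 20.36, so W_min = Q_H/COP = Q_H·ΔT/T_H.
W_min = 127000 × 14.50/295.15 = 6239 kJ = 1.733 kWh.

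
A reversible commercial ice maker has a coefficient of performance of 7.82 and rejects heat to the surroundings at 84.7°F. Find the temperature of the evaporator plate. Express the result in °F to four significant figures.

22.98 °F

For a Carnot refrigerator COP_R = T_C/(T_H − T_C), so T_C = COP·T_H/(1 + COP).
With T_H = 302.43 K, T_C = 7.82 × 302.43/8.820 = 268.14 K.
Converting, 268.14 K = 22.98°F.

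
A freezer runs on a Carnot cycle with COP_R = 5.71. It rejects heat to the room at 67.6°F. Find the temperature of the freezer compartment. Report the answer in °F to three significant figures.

For a Carnot refrigerator COP_R = T_C/(T_H − T_C), so T_C = COP·T_H/(1 + COP).
With T_H = 292.93 K, T_C = 5.71 × 292.93/6.710 = 249.27 K.
Converting, 249.27 K = -10.98°F.

-11.0 °F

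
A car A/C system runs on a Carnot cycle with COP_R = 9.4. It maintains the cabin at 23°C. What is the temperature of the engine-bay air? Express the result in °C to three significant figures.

54.5 °C

COP_R = T_C/(T_H − T_C) gives T_H − T_C = T_C/COP.
With T_C = 296.15 K, T_H = 296.15 × (1 + 1/9.4) = 327.66 K.
Converting, 327.66 K = 54.51°C.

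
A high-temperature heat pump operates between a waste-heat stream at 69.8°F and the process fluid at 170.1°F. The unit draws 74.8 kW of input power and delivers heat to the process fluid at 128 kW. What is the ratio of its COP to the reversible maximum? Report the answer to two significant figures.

COP_actual = Q̇_H/Ẇ = 128.0/74.80 = 1.711.
In absolute terms T_C = 294.15 K and T_H = 349.87 K, so ΔT = 55.72 K.
COP_Carnot = T_H/ΔT = 349.87/55.72 = 6.279.
η_II = COP_actual/COP_Carnot = 1.711/6.279 = 0.2725.

0.27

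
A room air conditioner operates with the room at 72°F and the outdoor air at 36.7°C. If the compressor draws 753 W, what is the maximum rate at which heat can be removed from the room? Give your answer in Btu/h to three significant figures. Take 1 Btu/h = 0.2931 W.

In absolute terms T_C = 295.37 K and T_H = 309.85 K, so ΔT = 14.48 K.
COP_Carnot = T_C/ΔT = 295.37/14.48 = 20.40.
Q̇_max = COP_Carnot × Ẇ = 20.40 × 753.0 W = 15360 W = 52410 Btu/h.

52400 Btu/h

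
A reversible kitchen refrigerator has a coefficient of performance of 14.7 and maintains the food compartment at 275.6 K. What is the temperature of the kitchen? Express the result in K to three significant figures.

COP_R = T_C/(T_H − T_C) gives T_H − T_C = T_C/COP.
With T_C = 275.60 K, T_H = 275.60 × (1 + 1/14.7) = 294.35 K.

294 K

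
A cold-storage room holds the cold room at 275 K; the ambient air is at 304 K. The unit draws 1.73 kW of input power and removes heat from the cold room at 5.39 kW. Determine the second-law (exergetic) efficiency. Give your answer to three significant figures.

0.329

COP_actual = Q̇_C/Ẇ = 5.390/1.730 = 3.116.
The reservoir spacing is ΔT = 304 − 275 = 29.00 K.
COP_Carnot = T_C/ΔT = 275.00/29.00 = 9.483.
η_II = COP_actual/COP_Carnot = 3.116/9.483 = 0.3286.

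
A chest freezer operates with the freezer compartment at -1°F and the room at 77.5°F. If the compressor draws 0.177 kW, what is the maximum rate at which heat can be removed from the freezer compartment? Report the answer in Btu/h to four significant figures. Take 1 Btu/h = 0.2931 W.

3528 Btu/h

In absolute terms T_C = 254.82 K and T_H = 298.43 K, so ΔT = 43.61 K.
COP_Carnot = T_C/ΔT = 254.82/43.61 = 5.843.
Q̇_max = COP_Carnot × Ẇ = 5.843 × 0.1770 kW = 1.034 kW = 3528 Btu/h.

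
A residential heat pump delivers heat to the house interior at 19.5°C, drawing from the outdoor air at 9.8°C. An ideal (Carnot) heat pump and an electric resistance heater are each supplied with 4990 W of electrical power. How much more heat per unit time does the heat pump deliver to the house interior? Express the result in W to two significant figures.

150000 W

In absolute terms T_C = 282.95 K and T_H = 292.65 K, so ΔT = 9.700 K.
COP_Carnot = T_H/ΔT = 292.65/9.700 = 30.17.
The heat pump delivers Q̇_H = COP × Ẇ = 150500 W; the resistance heater delivers Ẇ = 4990 W.
Extra = (COP − 1)·Ẇ = 145600 W.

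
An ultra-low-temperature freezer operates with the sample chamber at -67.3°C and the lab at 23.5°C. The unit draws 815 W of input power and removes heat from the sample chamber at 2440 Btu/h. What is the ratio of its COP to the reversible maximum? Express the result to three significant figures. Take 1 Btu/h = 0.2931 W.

Converting, Q̇_C = 2440 Btu/h = 715.2 W, so COP_actual = Q̇_C/Ẇ = 715.2/815.0 = 0.8775.
In absolute terms T_C = 205.85 K and T_H = 296.65 K, so ΔT = 90.80 K.
COP_Carnot = T_C/ΔT = 205.85/90.80 = 2.267.
η_II = COP_actual/COP_Carnot = 0.8775/2.267 = 0.3871.

0.387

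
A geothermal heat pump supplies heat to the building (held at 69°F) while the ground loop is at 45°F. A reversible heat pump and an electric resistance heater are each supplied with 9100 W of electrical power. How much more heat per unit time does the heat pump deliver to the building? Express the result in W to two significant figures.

190000 W

In absolute terms T_C = 280.37 K and T_H = 293.71 K, so ΔT = 13.33 K.
COP_Carnot = T_H/ΔT = 293.71/13.33 = 22.03.
The heat pump delivers Q̇_H = COP × Ẇ = 200500 W; the resistance heater delivers Ẇ = 9100 W.
Extra = (COP − 1)·Ẇ = 191400 W.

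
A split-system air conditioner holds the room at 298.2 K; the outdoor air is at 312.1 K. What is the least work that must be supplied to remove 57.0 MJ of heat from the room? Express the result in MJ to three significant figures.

The reservoir spacing is ΔT = 312.1 − 298.2 = 13.90 K.
The reversible limit is COP_R = T_C/ΔT = 21.45, so W_min = Q_C/COP = Q_C·ΔT/T_C.
W_min = 57.00 × 13.90/298.20 = 2.657 MJ.

2.66 MJ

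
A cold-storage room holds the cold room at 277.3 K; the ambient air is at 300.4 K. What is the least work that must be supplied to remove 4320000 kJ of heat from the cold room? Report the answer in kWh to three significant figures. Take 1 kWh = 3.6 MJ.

The reservoir spacing is ΔT = 300.4 − 277.3 = 23.10 K.
The reversible limit is COP_R = T_C/ΔT = 12.00, so W_min = Q_C/COP = Q_C·ΔT/T_C.
W_min = 4320000 × 23.10/277.30 = 359900 kJ = 99.96 kWh.

100 kWh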